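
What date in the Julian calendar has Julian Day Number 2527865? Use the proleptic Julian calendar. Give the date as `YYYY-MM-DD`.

The Gregorian equivalent of JDN 2527865 is 16 December 2208.
In the Julian calendar that day is 2208-12-01.

2208-12-01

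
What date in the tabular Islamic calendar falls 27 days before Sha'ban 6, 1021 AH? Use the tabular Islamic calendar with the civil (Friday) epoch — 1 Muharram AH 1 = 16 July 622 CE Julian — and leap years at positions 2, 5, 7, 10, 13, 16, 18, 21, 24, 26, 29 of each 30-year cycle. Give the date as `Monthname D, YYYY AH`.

Rajab 9, 1021 AH

The starting date is JDN 2310106; 2310106 − 27 = 2310079.
JDN 2310079 corresponds to Rajab 9, 1021 AH.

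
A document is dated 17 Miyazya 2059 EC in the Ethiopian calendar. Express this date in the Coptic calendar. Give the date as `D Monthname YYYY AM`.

17 Parmouti 1783 AM

Julian Day Number of the source date = 2476131.
Converting JDN 2476131 to the Coptic calendar gives 17 Parmouti 1783 AM.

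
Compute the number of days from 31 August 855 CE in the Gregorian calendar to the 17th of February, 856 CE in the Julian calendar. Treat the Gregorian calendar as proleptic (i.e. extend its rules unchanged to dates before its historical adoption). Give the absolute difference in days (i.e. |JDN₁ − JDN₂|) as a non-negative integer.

JDN of the first date = 2033585.
JDN of the second date = 2033759.
|2033759 − 2033585| = 174.

174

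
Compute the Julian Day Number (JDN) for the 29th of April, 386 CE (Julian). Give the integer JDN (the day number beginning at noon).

Equivalently 30 April 386 (proleptic Gregorian).
JDN 2299161 is 15 October 1582 CE (Gregorian); the target day is −436998 days from there, so JDN = 1862163.

1862163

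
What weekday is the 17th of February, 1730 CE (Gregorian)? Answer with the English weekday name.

Friday

JDN 2352977 mod 7 = 4, and JDN 0 was a Monday, so this is a Friday.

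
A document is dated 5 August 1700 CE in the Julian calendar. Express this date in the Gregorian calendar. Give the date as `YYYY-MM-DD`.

For dates in this range the Gregorian date is 11 days ahead of the Julian.
5 August 1700 Julian + 11 days → 16 August 1700 Gregorian.

1700-08-16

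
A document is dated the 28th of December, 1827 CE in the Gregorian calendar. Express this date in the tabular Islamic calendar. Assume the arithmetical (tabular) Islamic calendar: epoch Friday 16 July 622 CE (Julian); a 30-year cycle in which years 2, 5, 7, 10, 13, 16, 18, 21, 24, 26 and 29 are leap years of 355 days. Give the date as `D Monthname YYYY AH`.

Both dates share Julian Day Number 2388719; in the tabular Islamic calendar that is 9 Jumada al-Thani 1243 AH.

9 Jumada al-Thani 1243 AH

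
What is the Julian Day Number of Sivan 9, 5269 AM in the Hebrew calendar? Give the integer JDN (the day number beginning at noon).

In the proleptic Gregorian calendar the same day is 7 June 1509.
JDN 2400001 is 17 November 1858 CE (Gregorian), MJD 0; the target day is −127633 days from there, so JDN = 2272368.

2272368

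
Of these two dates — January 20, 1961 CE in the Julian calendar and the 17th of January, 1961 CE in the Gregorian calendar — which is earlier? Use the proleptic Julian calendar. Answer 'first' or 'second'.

second

The two dates have Julian Day Numbers 2437333 and 2437317 respectively.
Since 2437317 < 2437333, the second date comes first.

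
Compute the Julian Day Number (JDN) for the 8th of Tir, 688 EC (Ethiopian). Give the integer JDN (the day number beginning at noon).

1975275

In the proleptic Gregorian calendar the same day is 7 January 696.
JDN 2451545 is 1 January 2000 CE (Gregorian); the target day is −476270 days from there, so JDN = 1975275.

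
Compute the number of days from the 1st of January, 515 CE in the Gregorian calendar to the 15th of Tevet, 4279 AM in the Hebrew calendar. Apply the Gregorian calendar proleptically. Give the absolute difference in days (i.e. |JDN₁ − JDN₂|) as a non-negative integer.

First date → JDN 1909160; second date → JDN 1910624.
The interval is |1909160 − 1910624| = 1464 days.

1464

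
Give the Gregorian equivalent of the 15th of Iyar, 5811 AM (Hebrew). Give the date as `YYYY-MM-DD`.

Both dates share Julian Day Number 2470289; in the Gregorian calendar that is 27 April 2051 CE.

2051-04-27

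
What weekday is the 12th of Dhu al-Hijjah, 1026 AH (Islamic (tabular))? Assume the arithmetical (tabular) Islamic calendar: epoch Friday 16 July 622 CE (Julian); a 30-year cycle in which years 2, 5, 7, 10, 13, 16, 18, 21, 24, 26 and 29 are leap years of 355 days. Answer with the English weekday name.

In the Gregorian calendar this is 11 December 1617 (JDN 2312002).
Since JDN mod 7 = 0 (0 = Monday), the day is Monday.

Monday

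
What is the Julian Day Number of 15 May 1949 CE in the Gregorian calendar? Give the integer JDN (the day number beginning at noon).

2433052

JDN 2299161 is 15 October 1582 CE (Gregorian); the target day is +133891 days from there, so JDN = 2433052.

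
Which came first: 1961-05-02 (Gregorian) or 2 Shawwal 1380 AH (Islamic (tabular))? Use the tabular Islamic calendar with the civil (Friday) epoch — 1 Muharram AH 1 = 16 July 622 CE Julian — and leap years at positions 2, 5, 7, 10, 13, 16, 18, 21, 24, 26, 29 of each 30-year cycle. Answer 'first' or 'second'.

The two dates have Julian Day Numbers 2437422 and 2437379 respectively.
Since 2437379 < 2437422, the second date comes first.

second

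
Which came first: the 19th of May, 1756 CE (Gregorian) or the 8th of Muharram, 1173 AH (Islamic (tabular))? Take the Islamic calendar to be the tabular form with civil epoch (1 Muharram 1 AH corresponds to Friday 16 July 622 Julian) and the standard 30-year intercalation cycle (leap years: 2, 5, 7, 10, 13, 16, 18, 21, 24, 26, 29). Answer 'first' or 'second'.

first

Converting both to JDN: 2362565 vs 2363765; the smaller is the first.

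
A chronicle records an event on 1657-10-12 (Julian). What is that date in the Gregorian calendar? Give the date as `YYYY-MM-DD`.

1657-10-22

At this point the Julian calendar is 10 days behind the Gregorian.
12 October 1657 Julian + 10 days → 22 October 1657 Gregorian.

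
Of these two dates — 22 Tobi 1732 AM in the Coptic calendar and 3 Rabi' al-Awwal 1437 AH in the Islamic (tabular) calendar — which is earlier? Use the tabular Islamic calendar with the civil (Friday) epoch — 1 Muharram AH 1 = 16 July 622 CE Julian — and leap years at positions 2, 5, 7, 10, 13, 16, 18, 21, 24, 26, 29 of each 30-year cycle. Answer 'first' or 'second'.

second

Converting both to JDN: 2457419 vs 2457372; the smaller is the second.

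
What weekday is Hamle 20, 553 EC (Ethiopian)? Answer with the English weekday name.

Thursday

This is JDN 1926158 (16 July 561 Gregorian).
1926158 ≡ 3 (mod 7); counting from Monday = 0 gives Thursday.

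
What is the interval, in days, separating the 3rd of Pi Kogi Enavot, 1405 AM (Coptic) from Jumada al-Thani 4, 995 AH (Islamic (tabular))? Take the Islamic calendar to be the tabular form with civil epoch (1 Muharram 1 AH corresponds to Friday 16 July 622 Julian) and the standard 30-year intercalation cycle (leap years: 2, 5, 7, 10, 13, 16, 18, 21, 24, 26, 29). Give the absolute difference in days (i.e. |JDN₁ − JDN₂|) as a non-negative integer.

JDN of the first date = 2338203.
JDN of the second date = 2300831.
|2300831 − 2338203| = 37372.

37372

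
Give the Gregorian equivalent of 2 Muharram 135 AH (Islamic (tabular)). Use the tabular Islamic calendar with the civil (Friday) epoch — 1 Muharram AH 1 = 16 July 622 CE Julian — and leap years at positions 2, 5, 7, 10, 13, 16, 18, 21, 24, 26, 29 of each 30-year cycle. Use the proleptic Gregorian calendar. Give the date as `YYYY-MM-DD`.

0752-07-23

Both dates share Julian Day Number 1995926; in the Gregorian calendar that is 23 July 752 CE.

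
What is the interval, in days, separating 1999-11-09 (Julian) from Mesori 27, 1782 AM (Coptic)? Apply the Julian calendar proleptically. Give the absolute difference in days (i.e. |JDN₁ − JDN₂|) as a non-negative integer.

First date → JDN 2451505; second date → JDN 2475896.
The interval is |2451505 − 2475896| = 24391 days.

24391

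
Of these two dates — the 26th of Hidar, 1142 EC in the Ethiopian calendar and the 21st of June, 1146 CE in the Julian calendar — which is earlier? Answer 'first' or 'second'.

Converting both to JDN: 2141056 vs 2139806; the smaller is the second.

second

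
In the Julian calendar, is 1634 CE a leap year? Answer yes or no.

1634 mod 4 = 2, so it is a common year in the Julian calendar.

no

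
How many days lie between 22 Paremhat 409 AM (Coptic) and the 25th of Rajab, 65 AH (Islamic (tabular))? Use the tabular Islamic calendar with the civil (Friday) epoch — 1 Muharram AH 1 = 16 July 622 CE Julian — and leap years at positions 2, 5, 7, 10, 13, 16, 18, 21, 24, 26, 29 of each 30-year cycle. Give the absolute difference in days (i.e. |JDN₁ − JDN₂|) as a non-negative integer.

2933

First date → JDN 1974253; second date → JDN 1971320.
The interval is |1974253 − 1971320| = 2933 days.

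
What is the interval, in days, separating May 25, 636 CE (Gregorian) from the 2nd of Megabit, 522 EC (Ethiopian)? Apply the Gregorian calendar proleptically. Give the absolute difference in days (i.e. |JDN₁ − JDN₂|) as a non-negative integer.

38802

JDN of the first date = 1953499.
JDN of the second date = 1914697.
|1914697 − 1953499| = 38802.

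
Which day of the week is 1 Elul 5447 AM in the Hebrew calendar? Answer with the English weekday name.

In the Gregorian calendar this is 10 August 1687 (JDN 2337446).
JDN 2337446 mod 7 = 6, and JDN 0 was a Monday, so this is a Sunday.

Sunday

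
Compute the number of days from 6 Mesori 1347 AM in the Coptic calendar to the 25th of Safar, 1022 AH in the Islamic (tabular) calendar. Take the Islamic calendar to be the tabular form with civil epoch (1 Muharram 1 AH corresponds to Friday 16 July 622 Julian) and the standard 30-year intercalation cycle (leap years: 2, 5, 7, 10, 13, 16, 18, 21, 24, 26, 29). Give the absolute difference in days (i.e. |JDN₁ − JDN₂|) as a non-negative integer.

6689

JDN of the first date = 2316991.
JDN of the second date = 2310302.
|2310302 − 2316991| = 6689.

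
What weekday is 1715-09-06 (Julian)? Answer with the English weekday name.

Tuesday

Equivalently 17 September 1715 Gregorian, JDN 2347710.
2347710 ≡ 1 (mod 7); counting from Monday = 0 gives Tuesday.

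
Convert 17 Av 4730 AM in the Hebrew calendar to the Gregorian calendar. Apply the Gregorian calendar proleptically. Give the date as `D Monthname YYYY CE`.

29 July 970 CE

Both dates share Julian Day Number 2075555; in the Gregorian calendar that is 29 July 970 CE.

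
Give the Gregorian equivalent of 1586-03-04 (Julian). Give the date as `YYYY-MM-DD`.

The Julian–Gregorian offset here is 10 days (Julian trailing).
4 March 1586 Julian + 10 days → 14 March 1586 Gregorian.

1586-03-14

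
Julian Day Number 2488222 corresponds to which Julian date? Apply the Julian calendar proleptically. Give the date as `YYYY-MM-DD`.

2100-05-19

JDN 2488222 is 2 June 2100 in the Gregorian calendar.
In the Julian calendar that day is 2100-05-19.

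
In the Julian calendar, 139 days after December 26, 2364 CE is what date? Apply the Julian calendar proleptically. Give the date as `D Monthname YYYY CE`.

14 May 2365 CE

JDN of December 26, 2364 CE = 2584869.
2584869 + 139 = 2585008.
JDN 2585008 in the Julian calendar is 14 May 2365 CE.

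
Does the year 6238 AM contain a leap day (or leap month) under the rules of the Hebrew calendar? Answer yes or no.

Hebrew year 6238 is year 6 of its 19-year Metonic cycle; leap years are at positions 3, 6, 8, 11, 14, 17, 19, so it is a leap year (13 months).

yes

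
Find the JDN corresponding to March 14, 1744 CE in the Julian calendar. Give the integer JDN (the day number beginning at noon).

2358127

In the Gregorian calendar the same day is 25 March 1744.
JDN 2299161 is 15 October 1582 CE (Gregorian); the target day is +58966 days from there, so JDN = 2358127.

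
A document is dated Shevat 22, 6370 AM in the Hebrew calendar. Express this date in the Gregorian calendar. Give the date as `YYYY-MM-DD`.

2610-02-07

Julian Day Number of the source date = 2674380.
Converting JDN 2674380 to the Gregorian calendar gives 7 February 2610 CE.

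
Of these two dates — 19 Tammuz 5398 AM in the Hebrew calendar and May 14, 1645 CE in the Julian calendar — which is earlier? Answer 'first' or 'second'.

first

Converting both to JDN: 2319509 vs 2322028; the smaller is the first.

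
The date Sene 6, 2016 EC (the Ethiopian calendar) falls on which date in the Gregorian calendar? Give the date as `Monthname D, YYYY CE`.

Both dates share Julian Day Number 2460475; in the Gregorian calendar that is 13 June 2024 CE.

June 13, 2024 CE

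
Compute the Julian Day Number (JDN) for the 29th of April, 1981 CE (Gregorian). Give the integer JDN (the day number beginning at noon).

JDN 2299161 is 15 October 1582 CE (Gregorian); the target day is +145563 days from there, so JDN = 2444724.

2444724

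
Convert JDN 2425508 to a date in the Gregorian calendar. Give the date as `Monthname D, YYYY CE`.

JDN 2451545 is 1 Jan 2000; 2425508 is −26037 days from there.

September 18, 1928 CE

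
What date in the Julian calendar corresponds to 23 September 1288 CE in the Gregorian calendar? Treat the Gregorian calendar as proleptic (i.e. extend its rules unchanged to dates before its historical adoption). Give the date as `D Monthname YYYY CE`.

16 September 1288 CE

At this point the Julian calendar is 7 days behind the Gregorian.
23 September 1288 Gregorian − 7 days → 16 September 1288 Julian.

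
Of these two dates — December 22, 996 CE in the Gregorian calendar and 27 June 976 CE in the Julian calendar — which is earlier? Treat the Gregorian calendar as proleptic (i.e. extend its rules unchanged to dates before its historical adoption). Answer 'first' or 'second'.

Converting both to JDN: 2085198 vs 2077720; the smaller is the second.

second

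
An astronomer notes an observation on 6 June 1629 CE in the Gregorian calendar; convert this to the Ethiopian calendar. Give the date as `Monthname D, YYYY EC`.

Sene 2, 1621 EC

Both dates share Julian Day Number 2316197; in the Ethiopian calendar that is 2 Sene 1621 EC.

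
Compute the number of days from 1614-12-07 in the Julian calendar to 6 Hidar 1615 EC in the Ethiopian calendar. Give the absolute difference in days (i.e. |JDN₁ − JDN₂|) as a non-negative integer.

2887

JDN of the first date = 2310912.
JDN of the second date = 2313799.
|2313799 − 2310912| = 2887.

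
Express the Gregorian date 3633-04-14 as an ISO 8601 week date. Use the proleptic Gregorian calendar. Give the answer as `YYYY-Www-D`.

The weekday is Thursday (ISO weekday 4).
That Thursday belongs to ISO week 15 of ISO year 3633.

3633-W15-4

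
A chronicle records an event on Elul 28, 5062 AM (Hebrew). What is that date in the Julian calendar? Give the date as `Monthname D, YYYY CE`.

September 22, 1302 CE

The source date corresponds to 30 September 1302 in the proleptic Gregorian calendar (JDN 2196878).
That day falls on 22 September 1302 CE in the Julian calendar.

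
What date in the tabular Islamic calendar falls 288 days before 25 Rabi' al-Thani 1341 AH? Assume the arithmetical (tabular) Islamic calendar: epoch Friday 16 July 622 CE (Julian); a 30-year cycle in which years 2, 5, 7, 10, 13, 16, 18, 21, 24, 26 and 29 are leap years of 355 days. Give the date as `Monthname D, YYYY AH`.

Counting 288 days back from JDN 2423404 reaches JDN 2423116, which is Rajab 3, 1340 AH.

Rajab 3, 1340 AH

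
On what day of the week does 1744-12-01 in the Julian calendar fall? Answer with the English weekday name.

Saturday

In the Gregorian calendar this is 12 December 1744 (JDN 2358389).
2358389 ≡ 5 (mod 7); counting from Monday = 0 gives Saturday.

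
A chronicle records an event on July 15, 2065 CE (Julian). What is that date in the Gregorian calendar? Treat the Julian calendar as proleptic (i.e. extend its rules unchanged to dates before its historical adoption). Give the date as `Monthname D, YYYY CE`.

July 28, 2065 CE

For dates in this range the Gregorian date is 13 days ahead of the Julian.
15 July 2065 Julian + 13 days → 28 July 2065 Gregorian.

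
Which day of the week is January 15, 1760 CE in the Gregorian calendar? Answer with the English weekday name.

Tuesday

Since JDN mod 7 = 1 (0 = Monday), the day is Tuesday.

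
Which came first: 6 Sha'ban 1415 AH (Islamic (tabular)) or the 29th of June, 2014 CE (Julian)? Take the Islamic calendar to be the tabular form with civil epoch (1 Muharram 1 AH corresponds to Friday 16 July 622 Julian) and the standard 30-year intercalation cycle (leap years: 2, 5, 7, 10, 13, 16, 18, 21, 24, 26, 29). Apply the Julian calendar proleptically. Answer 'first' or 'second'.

Converting both to JDN: 2449726 vs 2456851; the smaller is the first.

first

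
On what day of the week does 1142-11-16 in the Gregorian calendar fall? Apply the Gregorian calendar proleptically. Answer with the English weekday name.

2138486 ≡ 0 (mod 7); counting from Monday = 0 gives Monday.

Monday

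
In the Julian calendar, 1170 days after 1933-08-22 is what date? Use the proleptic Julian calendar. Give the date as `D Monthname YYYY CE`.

Counting 1170 days forward from JDN 2427320 reaches JDN 2428490, which is 4 November 1936 CE.

4 November 1936 CE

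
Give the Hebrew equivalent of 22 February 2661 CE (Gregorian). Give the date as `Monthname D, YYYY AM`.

Both dates share Julian Day Number 2693023; in the Hebrew calendar that is 1 Adar 6421 AM.

Adar 1, 6421 AM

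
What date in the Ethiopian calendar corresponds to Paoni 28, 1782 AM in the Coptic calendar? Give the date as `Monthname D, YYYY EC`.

Both dates share Julian Day Number 2475837; in the Ethiopian calendar that is 28 Sene 2058 EC.

Sene 28, 2058 EC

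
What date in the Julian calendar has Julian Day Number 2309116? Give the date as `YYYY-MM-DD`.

The Gregorian equivalent of JDN 2309116 is 16 January 1610.
In the Julian calendar that day is 1610-01-06.

1610-01-06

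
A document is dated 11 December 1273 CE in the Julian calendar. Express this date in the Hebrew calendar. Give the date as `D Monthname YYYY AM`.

Julian Day Number of the source date = 2186366.
Converting JDN 2186366 to the Hebrew calendar gives 30 Kislev 5034 AM.

30 Kislev 5034 AM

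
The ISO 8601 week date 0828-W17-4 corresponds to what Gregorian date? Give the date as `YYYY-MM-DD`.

ISO week 1 of 828 is the week containing the first Thursday of 828.
Week 17, day 4 (Thursday) lands on 0828-04-27.

0828-04-27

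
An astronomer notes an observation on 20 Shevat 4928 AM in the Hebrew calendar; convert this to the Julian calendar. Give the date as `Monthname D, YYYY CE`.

The source date corresponds to 8 February 1168 in the proleptic Gregorian calendar (JDN 2147701).
That day falls on 1 February 1168 CE in the Julian calendar.

February 1, 1168 CE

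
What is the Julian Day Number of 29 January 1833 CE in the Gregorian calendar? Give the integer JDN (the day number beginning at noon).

2390578

JDN 2299161 is 15 October 1582 CE (Gregorian); the target day is +91417 days from there, so JDN = 2390578.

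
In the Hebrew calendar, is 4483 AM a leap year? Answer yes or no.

no

Hebrew year 4483 is year 18 of its 19-year Metonic cycle; leap years are at positions 3, 6, 8, 11, 14, 17, 19, so it is a common year (12 months).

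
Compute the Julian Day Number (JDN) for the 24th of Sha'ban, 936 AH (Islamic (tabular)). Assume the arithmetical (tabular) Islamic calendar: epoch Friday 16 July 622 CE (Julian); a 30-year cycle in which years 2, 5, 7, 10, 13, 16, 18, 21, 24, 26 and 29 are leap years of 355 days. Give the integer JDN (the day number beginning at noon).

In the proleptic Gregorian calendar the same day is 3 May 1530.
JDN 2400001 is 17 November 1858 CE (Gregorian), MJD 0; the target day is −119998 days from there, so JDN = 2280003.

2280003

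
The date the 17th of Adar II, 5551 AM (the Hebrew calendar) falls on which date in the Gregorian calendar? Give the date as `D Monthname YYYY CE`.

23 March 1791 CE

Both dates share Julian Day Number 2375291; in the Gregorian calendar that is 23 March 1791 CE.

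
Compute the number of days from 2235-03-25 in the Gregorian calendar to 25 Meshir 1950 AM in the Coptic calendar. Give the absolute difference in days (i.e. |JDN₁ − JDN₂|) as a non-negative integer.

JDN of the first date = 2537460.
JDN of the second date = 2537076.
|2537076 − 2537460| = 384.

384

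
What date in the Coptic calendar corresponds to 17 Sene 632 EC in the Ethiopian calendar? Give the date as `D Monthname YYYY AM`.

Both dates share Julian Day Number 1954980; in the Coptic calendar that is 17 Paoni 356 AM.

17 Paoni 356 AM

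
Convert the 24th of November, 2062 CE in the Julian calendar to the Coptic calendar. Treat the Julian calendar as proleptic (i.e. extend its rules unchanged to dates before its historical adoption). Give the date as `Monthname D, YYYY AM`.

Hathor 28, 1779 AM

Julian Day Number of the source date = 2474531.
Converting JDN 2474531 to the Coptic calendar gives 28 Hathor 1779 AM.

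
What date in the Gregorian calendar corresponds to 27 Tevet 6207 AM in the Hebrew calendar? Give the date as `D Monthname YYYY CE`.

16 January 2447 CE

Both dates share Julian Day Number 2614824; in the Gregorian calendar that is 16 January 2447 CE.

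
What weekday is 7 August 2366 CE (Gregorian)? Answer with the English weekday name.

Sunday

Since JDN mod 7 = 6 (0 = Monday), the day is Sunday.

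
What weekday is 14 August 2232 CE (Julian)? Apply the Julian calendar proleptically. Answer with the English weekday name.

Wednesday

In the Gregorian calendar this is 29 August 2232 (JDN 2536522).
2536522 ≡ 2 (mod 7); counting from Monday = 0 gives Wednesday.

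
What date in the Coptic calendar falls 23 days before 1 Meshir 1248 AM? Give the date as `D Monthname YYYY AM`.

JDN of 1 Meshir 1248 AM = 2280647.
2280647 − 23 = 2280624.
JDN 2280624 in the Coptic calendar is 8 Tobi 1248 AM.

8 Tobi 1248 AM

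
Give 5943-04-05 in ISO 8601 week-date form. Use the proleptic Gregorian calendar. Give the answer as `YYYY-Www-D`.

5943-W14-1

The weekday is Monday (ISO weekday 1).
That Monday belongs to ISO week 14 of ISO year 5943.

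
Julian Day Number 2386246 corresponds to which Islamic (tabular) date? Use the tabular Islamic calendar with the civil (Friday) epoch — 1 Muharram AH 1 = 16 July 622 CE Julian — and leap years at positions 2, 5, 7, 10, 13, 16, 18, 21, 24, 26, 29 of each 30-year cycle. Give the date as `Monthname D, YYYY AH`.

Jumada al-Thani 16, 1236 AH

The Gregorian equivalent of JDN 2386246 is 21 March 1821.
In the tabular Islamic calendar that day is Jumada al-Thani 16, 1236 AH.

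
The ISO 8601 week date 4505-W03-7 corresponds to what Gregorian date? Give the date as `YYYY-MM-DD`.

ISO week 1 of 4505 is the week containing the first Thursday of 4505.
Week 3, day 7 (Sunday) lands on 4505-01-18.

4505-01-18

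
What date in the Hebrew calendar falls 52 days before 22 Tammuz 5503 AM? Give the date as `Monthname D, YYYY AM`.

Iyar 29, 5503 AM

Counting 52 days back from JDN 2357872 reaches JDN 2357820, which is Iyar 29, 5503 AM.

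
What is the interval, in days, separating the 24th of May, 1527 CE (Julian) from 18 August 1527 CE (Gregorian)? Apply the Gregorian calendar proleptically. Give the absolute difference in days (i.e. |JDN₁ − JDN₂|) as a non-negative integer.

JDN of the first date = 2278938.
JDN of the second date = 2279014.
|2279014 − 2278938| = 76.

76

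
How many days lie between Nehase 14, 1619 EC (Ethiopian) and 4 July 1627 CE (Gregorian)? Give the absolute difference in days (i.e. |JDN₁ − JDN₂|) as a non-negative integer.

First date → JDN 2315538; second date → JDN 2315494.
The interval is |2315538 − 2315494| = 44 days.

44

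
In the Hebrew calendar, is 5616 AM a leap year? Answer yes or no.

yes

Hebrew year 5616 is year 11 of its 19-year Metonic cycle; leap years are at positions 3, 6, 8, 11, 14, 17, 19, so it is a leap year (13 months).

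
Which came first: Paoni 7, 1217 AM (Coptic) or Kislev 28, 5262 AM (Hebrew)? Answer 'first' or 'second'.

The two dates have Julian Day Numbers 2269450 and 2269641 respectively.
Since 2269450 < 2269641, the first date comes first.

first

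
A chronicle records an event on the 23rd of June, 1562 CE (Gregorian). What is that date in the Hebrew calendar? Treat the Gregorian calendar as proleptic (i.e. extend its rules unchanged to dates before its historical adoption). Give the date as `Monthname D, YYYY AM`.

Both dates share Julian Day Number 2291742; in the Hebrew calendar that is 10 Tammuz 5322 AM.

Tammuz 10, 5322 AM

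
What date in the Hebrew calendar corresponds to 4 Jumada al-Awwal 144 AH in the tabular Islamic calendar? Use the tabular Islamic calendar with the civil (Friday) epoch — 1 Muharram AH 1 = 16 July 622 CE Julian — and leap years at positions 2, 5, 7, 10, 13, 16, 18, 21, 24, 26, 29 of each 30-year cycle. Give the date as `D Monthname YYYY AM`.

Julian Day Number of the source date = 1999235.
Converting JDN 1999235 to the Hebrew calendar gives 4 Elul 4521 AM.

4 Elul 4521 AM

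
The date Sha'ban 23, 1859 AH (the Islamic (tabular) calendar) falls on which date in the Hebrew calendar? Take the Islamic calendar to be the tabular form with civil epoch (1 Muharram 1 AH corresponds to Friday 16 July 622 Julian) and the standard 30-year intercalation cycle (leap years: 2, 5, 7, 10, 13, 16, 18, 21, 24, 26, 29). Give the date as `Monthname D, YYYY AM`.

Julian Day Number of the source date = 2607082.
Converting JDN 2607082 to the Hebrew calendar gives 24 Cheshvan 6186 AM.

Cheshvan 24, 6186 AM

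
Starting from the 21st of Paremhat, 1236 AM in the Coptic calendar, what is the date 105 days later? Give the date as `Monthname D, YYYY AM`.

Counting 105 days forward from JDN 2276314 reaches JDN 2276419, which is Epip 6, 1236 AM.

Epip 6, 1236 AM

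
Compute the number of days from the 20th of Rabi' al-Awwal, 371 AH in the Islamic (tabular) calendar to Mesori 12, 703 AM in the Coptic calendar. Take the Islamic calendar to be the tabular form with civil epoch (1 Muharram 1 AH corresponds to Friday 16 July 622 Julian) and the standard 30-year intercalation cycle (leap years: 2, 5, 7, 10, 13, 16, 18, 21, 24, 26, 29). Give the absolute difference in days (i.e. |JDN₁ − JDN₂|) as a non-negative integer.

JDN of the first date = 2079634.
JDN of the second date = 2081776.
|2081776 − 2079634| = 2142.

2142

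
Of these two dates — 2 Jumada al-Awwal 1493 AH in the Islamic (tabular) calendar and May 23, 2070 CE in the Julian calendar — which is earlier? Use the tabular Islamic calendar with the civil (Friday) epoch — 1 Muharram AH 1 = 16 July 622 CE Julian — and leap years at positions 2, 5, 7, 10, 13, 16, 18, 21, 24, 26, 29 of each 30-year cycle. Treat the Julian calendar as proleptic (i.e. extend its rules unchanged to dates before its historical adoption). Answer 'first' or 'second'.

Converting both to JDN: 2477274 vs 2477268; the smaller is the second.

second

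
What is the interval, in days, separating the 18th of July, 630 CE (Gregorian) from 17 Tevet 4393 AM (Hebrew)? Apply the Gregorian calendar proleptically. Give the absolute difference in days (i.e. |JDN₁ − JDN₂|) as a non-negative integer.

903

JDN of the first date = 1951361.
JDN of the second date = 1952264.
|1952264 − 1951361| = 903.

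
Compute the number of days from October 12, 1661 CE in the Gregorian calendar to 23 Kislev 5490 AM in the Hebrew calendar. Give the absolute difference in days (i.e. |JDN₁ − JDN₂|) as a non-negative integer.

JDN of the first date = 2328013.
JDN of the second date = 2352912.
|2352912 − 2328013| = 24899.

24899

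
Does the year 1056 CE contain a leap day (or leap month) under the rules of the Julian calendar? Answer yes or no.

yes

1056 mod 4 = 0, so it is a leap year in the Julian calendar.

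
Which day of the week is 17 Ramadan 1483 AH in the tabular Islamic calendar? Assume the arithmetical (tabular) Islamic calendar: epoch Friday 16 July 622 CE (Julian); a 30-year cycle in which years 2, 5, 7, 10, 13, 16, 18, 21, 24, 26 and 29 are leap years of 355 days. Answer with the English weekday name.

Monday

Equivalently 7 February 2061 Gregorian, JDN 2473863.
2473863 ≡ 0 (mod 7); counting from Monday = 0 gives Monday.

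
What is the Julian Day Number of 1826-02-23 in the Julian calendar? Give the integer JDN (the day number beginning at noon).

Equivalently 7 March 1826 (Gregorian).
JDN 2299161 is 15 October 1582 CE (Gregorian); the target day is +88897 days from there, so JDN = 2388058.

2388058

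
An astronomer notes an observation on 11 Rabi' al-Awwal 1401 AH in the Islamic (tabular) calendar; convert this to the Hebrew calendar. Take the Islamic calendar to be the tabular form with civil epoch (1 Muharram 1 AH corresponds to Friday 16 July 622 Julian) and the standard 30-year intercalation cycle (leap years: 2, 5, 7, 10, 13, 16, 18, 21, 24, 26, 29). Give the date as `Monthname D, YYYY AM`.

Shevat 12, 5741 AM

Both dates share Julian Day Number 2444622; in the Hebrew calendar that is 12 Shevat 5741 AM.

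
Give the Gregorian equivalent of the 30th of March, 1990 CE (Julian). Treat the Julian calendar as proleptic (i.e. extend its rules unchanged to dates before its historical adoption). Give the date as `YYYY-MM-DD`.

At this point the Julian calendar is 13 days behind the Gregorian.
30 March 1990 Julian + 13 days → 12 April 1990 Gregorian.

1990-04-12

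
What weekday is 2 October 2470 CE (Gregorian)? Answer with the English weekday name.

JDN 2623484 mod 7 = 3, and JDN 0 was a Monday, so this is a Thursday.

Thursday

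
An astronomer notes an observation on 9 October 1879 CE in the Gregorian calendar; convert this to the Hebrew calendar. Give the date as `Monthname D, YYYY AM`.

Julian Day Number of the source date = 2407632.
Converting JDN 2407632 to the Hebrew calendar gives 22 Tishrei 5640 AM.

Tishrei 22, 5640 AM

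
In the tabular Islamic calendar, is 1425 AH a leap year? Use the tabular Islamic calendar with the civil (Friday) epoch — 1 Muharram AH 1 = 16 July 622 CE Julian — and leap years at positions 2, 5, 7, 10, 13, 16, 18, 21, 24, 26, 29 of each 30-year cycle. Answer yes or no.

no

Year 1425 AH is year 15 of its 30-year cycle; leap positions are 2, 5, 7, 10, 13, 16, 18, 21, 24, 26, 29, so it is a common year (354 days).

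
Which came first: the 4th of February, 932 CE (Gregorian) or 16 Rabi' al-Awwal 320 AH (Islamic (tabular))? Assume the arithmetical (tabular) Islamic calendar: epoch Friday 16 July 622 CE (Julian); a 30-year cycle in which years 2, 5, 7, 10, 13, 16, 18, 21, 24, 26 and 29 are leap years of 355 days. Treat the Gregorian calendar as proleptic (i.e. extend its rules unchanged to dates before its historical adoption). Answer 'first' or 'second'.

The two dates have Julian Day Numbers 2061500 and 2061557 respectively.
Since 2061500 < 2061557, the first date comes first.

first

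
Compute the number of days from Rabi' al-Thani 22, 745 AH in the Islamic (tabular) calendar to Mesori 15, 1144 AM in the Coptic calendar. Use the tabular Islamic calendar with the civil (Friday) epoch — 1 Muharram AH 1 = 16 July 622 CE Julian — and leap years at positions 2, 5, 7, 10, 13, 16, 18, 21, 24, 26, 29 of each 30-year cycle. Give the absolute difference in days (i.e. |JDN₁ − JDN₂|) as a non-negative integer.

First date → JDN 2212199; second date → JDN 2242855.
The interval is |2212199 − 2242855| = 30656 days.

30656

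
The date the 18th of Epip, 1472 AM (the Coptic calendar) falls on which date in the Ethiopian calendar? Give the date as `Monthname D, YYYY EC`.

Julian Day Number of the source date = 2362630.
Converting JDN 2362630 to the Ethiopian calendar gives 18 Hamle 1748 EC.

Hamle 18, 1748 EC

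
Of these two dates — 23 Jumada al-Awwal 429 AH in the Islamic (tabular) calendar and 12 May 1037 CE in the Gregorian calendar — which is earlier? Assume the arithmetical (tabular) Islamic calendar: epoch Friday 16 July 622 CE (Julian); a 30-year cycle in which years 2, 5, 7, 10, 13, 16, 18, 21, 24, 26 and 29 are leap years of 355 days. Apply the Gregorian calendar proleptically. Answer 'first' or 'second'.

First date → JDN 2100249; second date → JDN 2099948.
JDN 2099948 < JDN 2100249, so the second date is earlier.

second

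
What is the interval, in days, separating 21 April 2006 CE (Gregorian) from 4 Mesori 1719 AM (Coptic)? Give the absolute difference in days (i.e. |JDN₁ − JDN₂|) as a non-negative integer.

985

JDN of the first date = 2453847.
JDN of the second date = 2452862.
|2452862 − 2453847| = 985.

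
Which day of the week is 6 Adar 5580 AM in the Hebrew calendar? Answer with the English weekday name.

Monday

This is JDN 2385852 (21 February 1820 Gregorian).
Since JDN mod 7 = 0 (0 = Monday), the day is Monday.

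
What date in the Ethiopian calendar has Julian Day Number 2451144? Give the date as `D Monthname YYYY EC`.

JDN 2451144 is 26 November 1998 in the Gregorian calendar.
In the Ethiopian calendar that day is 17 Hidar 1991 EC.

17 Hidar 1991 EC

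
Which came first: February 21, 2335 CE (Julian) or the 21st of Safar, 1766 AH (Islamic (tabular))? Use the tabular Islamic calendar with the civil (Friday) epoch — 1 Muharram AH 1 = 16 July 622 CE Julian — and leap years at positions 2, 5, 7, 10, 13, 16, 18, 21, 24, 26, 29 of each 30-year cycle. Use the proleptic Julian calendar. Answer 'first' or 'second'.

second

First date → JDN 2573968; second date → JDN 2573947.
JDN 2573947 < JDN 2573968, so the second date is earlier.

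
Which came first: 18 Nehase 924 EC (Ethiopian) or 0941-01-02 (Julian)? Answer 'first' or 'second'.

first

First date → JDN 2061694; second date → JDN 2064760.
JDN 2061694 < JDN 2064760, so the first date is earlier.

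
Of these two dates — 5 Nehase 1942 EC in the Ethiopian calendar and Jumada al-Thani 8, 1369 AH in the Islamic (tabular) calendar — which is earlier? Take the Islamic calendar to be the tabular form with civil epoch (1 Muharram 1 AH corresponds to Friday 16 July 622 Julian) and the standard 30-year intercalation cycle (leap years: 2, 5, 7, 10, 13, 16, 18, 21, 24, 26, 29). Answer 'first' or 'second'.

First date → JDN 2433505; second date → JDN 2433369.
JDN 2433369 < JDN 2433505, so the second date is earlier.

second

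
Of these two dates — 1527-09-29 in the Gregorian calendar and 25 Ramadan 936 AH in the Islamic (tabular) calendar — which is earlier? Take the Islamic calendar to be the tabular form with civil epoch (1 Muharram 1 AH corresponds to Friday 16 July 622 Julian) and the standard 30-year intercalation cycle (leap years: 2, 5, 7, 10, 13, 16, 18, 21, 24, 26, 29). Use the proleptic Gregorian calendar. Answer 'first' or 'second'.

First date → JDN 2279056; second date → JDN 2280033.
JDN 2279056 < JDN 2280033, so the first date is earlier.

first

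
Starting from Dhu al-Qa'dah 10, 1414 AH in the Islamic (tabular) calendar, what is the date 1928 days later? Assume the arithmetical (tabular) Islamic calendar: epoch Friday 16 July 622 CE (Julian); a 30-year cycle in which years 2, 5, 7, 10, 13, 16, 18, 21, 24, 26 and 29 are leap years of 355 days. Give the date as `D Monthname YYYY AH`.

18 Rabi' al-Thani 1420 AH

Counting 1928 days forward from JDN 2449464 reaches JDN 2451392, which is 18 Rabi' al-Thani 1420 AH.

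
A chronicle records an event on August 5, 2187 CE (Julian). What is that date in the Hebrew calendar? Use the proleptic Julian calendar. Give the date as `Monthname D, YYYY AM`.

Julian Day Number of the source date = 2520076.
Converting JDN 2520076 to the Hebrew calendar gives 14 Av 5947 AM.

Av 14, 5947 AM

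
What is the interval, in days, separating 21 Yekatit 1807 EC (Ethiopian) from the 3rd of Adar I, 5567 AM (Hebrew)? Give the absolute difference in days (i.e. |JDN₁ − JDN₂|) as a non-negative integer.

2938

JDN of the first date = 2384032.
JDN of the second date = 2381094.
|2381094 − 2384032| = 2938.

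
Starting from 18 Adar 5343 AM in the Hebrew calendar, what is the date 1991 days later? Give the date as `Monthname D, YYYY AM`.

Av 30, 5348 AM

Counting 1991 days forward from JDN 2299309 reaches JDN 2301300, which is Av 30, 5348 AM.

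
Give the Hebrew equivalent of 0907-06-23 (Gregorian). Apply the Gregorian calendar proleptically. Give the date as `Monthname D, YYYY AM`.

Both dates share Julian Day Number 2052508; in the Hebrew calendar that is 5 Tammuz 4667 AM.

Tammuz 5, 4667 AM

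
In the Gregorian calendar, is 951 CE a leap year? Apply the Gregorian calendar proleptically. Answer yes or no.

no

951 is not divisible by 4, so it is a common year.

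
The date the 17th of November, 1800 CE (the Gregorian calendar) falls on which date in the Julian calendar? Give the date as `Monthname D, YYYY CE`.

November 5, 1800 CE

The Julian–Gregorian offset here is 12 days (Julian trailing).
17 November 1800 Gregorian − 12 days → 5 November 1800 Julian.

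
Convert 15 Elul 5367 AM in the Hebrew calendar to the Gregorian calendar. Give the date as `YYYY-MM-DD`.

Both dates share Julian Day Number 2308254; in the Gregorian calendar that is 7 September 1607 CE.

1607-09-07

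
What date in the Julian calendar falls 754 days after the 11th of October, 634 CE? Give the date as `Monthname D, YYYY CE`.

November 3, 636 CE

JDN of the 11th of October, 634 CE = 1952910.
1952910 + 754 = 1953664.
JDN 1953664 in the Julian calendar is November 3, 636 CE.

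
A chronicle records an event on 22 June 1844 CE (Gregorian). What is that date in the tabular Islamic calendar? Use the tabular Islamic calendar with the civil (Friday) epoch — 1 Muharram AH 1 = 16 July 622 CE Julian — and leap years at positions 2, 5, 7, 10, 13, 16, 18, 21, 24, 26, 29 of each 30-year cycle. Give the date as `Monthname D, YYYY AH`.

Jumada al-Thani 5, 1260 AH

Both dates share Julian Day Number 2394740; in the tabular Islamic calendar that is 5 Jumada al-Thani 1260 AH.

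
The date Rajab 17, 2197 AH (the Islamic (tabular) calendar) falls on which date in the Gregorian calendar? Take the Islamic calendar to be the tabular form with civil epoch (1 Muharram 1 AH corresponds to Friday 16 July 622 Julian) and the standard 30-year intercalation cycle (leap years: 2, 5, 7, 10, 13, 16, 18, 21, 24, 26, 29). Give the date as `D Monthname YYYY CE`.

7 September 2753 CE

Julian Day Number of the source date = 2726822.
Converting JDN 2726822 to the Gregorian calendar gives 7 September 2753 CE.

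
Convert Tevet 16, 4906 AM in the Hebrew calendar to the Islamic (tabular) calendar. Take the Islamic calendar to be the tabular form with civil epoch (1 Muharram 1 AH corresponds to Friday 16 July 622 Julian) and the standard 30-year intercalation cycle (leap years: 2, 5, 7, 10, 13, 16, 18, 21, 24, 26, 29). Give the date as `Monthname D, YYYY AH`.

Rajab 16, 540 AH

Julian Day Number of the source date = 2139636.
Converting JDN 2139636 to the tabular Islamic calendar gives 16 Rajab 540 AH.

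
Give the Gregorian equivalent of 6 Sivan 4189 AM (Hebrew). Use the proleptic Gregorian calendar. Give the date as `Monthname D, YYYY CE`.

May 27, 429 CE

Both dates share Julian Day Number 1877896; in the Gregorian calendar that is 27 May 429 CE.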